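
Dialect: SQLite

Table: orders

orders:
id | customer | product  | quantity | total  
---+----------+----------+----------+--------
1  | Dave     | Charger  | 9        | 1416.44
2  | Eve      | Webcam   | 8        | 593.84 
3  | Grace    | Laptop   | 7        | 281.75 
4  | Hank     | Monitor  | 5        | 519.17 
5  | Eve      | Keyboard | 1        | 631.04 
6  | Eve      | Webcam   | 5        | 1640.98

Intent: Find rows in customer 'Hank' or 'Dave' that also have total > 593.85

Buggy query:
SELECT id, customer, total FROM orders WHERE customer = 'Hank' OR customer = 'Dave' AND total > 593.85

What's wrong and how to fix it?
Bug: AND binds tighter than OR, so this parses as customer = 'Hank' OR (customer = 'Dave' AND total > 593.85)

Fix: Add parentheses around the OR so the AND applies to both alternatives

Corrected query:
SELECT id, customer, total FROM orders WHERE (customer = 'Hank' OR customer = 'Dave') AND total > 593.85

Result:
id | customer | total  
---+----------+--------
1  | Dave     | 1416.44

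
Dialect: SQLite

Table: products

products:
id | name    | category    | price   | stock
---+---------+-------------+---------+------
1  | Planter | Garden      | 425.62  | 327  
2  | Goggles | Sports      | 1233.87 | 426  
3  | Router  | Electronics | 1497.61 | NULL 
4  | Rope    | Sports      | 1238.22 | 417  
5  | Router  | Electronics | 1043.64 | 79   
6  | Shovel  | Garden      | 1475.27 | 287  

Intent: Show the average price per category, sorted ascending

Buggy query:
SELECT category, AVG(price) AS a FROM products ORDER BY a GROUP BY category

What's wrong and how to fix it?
Bug: GROUP BY must precede ORDER BY

Fix: Reorder: SELECT … FROM … GROUP BY … ORDER BY …

Corrected query:
SELECT category, AVG(price) AS a FROM products GROUP BY category ORDER BY a

Result:
category    | a       
------------+---------
Garden      | 950.445 
Sports      | 1236.045
Electronics | 1270.625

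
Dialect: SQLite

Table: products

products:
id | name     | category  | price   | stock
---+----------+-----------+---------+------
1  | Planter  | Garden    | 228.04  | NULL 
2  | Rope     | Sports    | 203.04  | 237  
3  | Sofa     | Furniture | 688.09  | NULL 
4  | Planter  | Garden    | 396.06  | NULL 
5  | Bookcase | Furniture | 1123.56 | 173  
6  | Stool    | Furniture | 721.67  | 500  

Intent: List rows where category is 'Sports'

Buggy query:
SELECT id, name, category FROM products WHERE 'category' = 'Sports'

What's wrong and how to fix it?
Bug: 'category' in single quotes is a string literal, not the column; the comparison is literal-vs-literal and never true

Fix: Remove the quotes around the column name (or use double quotes for an identifier)

Corrected query:
SELECT id, name, category FROM products WHERE category = 'Sports'

Result:
id | name | category
---+------+---------
2  | Rope | Sports  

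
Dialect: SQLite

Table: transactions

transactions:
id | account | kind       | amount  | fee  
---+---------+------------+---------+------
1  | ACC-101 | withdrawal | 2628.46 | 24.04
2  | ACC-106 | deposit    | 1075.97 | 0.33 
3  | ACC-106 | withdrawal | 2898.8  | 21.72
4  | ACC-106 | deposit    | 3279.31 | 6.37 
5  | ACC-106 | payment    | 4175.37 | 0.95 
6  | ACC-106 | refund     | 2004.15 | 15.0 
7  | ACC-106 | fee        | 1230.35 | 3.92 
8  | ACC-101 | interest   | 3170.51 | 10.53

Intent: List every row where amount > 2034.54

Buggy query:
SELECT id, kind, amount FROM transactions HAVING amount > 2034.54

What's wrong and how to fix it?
Bug: HAVING filters the output of aggregation, but this query has no GROUP BY and no aggregate functions, so SQLite rejects it (HAVING clause on a non-aggregate query); the condition here is per row

Fix: Use WHERE for row-level filtering

Corrected query:
SELECT id, kind, amount FROM transactions WHERE amount > 2034.54

Result:
id | kind       | amount 
---+------------+--------
1  | withdrawal | 2628.46
3  | withdrawal | 2898.8 
4  | deposit    | 3279.31
5  | payment    | 4175.37
8  | interest   | 3170.51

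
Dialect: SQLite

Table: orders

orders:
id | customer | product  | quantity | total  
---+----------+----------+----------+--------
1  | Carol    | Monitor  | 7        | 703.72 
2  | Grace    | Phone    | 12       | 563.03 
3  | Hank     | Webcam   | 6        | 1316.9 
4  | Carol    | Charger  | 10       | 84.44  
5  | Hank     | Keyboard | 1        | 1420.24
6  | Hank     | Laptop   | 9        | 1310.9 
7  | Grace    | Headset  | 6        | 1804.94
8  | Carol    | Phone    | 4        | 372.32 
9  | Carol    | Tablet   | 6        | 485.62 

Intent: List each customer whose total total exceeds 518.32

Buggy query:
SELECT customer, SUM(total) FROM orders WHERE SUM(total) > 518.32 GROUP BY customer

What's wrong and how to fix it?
Bug: WHERE runs before GROUP BY, so aggregates aren't available there

Fix: Use HAVING (which filters groups after aggregation) instead of WHERE

Corrected query:
SELECT customer, SUM(total) FROM orders GROUP BY customer HAVING SUM(total) > 518.32

Result:
customer | SUM(total)
---------+-----------
Carol    | 1646.1    
Grace    | 2367.97   
Hank     | 4048.04   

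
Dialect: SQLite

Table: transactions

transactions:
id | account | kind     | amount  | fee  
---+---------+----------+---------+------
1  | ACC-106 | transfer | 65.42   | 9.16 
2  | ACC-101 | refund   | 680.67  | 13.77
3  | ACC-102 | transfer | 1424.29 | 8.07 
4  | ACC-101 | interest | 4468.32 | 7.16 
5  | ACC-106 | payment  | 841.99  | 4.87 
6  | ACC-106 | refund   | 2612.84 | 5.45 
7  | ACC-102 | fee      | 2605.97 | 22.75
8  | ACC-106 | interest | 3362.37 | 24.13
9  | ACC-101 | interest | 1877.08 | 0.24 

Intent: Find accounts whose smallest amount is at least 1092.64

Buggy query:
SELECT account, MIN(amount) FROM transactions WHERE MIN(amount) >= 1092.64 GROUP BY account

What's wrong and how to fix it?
Bug: Aggregates like MIN are computed per group after WHERE runs

Fix: Use HAVING for the per-group MIN condition

Corrected query:
SELECT account, MIN(amount) FROM transactions GROUP BY account HAVING MIN(amount) >= 1092.64

Result:
account | MIN(amount)
--------+------------
ACC-102 | 1424.29    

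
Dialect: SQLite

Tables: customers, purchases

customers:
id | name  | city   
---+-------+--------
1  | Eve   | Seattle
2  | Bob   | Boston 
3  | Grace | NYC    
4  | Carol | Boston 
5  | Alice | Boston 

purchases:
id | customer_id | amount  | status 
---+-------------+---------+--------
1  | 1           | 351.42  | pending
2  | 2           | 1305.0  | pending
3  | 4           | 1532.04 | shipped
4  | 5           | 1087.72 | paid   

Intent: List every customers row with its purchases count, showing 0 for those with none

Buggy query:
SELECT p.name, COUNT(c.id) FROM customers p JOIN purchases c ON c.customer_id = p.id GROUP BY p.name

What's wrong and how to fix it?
Bug: An inner join excludes parents with zero children

Fix: Switch to LEFT JOIN to retain unmatched parent rows

Corrected query:
SELECT p.name, COUNT(c.id) FROM customers p LEFT JOIN purchases c ON c.customer_id = p.id GROUP BY p.name

Result:
name  | COUNT(c.id)
------+------------
Alice | 1          
Bob   | 1          
Carol | 1          
Eve   | 1          
Grace | 0          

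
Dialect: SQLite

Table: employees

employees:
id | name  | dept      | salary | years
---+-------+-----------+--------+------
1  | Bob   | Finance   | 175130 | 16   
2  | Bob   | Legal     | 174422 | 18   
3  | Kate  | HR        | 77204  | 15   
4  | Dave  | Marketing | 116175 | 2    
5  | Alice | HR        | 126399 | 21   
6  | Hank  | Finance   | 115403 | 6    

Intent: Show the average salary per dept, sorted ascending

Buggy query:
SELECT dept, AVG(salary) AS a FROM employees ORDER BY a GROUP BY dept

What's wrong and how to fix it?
Bug: ORDER BY appears before GROUP BY; SQL clause order requires GROUP BY first

Fix: Move ORDER BY to the end, after GROUP BY

Corrected query:
SELECT dept, AVG(salary) AS a FROM employees GROUP BY dept ORDER BY a

Result:
dept      | a       
----------+---------
HR        | 101801.5
Marketing | 116175  
Finance   | 145266.5
Legal     | 174422  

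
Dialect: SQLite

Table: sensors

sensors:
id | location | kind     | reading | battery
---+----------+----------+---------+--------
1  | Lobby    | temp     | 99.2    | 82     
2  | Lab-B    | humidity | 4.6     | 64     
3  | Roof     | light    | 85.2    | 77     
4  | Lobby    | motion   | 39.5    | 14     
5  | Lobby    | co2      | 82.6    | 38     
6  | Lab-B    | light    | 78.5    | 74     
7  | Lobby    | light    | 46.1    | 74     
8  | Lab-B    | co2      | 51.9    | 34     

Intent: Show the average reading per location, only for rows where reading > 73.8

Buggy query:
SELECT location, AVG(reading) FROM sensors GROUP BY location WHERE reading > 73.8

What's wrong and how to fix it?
Bug: WHERE cannot follow GROUP BY

Fix: Move the WHERE clause before GROUP BY

Corrected query:
SELECT location, AVG(reading) FROM sensors WHERE reading > 73.8 GROUP BY location

Result:
location | AVG(reading)
---------+-------------
Lab-B    | 78.5        
Lobby    | 90.9        
Roof     | 85.2        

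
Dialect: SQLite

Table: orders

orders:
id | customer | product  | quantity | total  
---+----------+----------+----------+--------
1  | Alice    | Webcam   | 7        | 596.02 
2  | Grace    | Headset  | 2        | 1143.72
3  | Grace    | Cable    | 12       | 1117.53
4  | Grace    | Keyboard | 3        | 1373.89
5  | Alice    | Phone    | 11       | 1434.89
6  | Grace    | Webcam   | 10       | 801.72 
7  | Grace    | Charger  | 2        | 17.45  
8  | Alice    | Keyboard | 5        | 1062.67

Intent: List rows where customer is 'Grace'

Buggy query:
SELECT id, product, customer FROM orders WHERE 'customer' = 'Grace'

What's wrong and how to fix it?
Bug: Single quotes denote string literals in SQL; the column name is being compared as a constant string

Fix: Reference the column as customer without single quotes

Corrected query:
SELECT id, product, customer FROM orders WHERE customer = 'Grace'

Result:
id | product  | customer
---+----------+---------
2  | Headset  | Grace   
3  | Cable    | Grace   
4  | Keyboard | Grace   
6  | Webcam   | Grace   
7  | Charger  | Grace   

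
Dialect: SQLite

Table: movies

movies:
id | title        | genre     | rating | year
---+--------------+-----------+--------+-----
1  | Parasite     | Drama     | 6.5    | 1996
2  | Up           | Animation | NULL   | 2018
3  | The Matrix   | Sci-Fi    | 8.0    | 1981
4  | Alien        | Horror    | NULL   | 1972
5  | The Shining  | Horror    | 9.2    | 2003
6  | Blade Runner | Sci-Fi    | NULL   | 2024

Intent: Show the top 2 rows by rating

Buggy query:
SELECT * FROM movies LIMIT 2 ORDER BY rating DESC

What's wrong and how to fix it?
Bug: LIMIT must come after ORDER BY

Fix: Swap the clauses: ORDER BY first, then LIMIT

Corrected query:
SELECT * FROM movies ORDER BY rating DESC LIMIT 2

Result:
id | title       | genre  | rating | year
---+-------------+--------+--------+-----
5  | The Shining | Horror | 9.2    | 2003
3  | The Matrix  | Sci-Fi | 8      | 1981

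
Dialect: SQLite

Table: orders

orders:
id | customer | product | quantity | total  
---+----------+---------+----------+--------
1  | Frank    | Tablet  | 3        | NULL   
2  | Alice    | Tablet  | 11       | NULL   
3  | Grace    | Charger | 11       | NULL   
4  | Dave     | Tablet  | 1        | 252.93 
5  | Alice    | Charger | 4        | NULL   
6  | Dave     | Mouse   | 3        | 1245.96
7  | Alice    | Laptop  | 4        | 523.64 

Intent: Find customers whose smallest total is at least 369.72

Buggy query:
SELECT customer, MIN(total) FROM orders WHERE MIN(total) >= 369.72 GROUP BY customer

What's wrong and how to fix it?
Bug: MIN() in WHERE is a misuse of aggregate

Fix: Replace WHERE with HAVING after the GROUP BY

Corrected query:
SELECT customer, MIN(total) FROM orders GROUP BY customer HAVING MIN(total) >= 369.72

Result:
customer | MIN(total)
---------+-----------
Alice    | 523.64    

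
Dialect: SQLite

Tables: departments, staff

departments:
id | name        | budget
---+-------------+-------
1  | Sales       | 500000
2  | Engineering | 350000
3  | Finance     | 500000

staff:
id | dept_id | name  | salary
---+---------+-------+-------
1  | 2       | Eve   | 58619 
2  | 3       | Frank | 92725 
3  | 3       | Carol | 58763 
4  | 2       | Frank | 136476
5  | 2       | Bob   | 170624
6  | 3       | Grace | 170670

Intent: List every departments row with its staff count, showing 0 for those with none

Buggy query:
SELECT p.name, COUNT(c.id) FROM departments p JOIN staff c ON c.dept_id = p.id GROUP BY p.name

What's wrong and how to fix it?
Bug: An inner join excludes parents with zero children

Fix: Switch to LEFT JOIN to retain unmatched parent rows

Corrected query:
SELECT p.name, COUNT(c.id) FROM departments p LEFT JOIN staff c ON c.dept_id = p.id GROUP BY p.name

Result:
name        | COUNT(c.id)
------------+------------
Engineering | 3          
Finance     | 3          
Sales       | 0          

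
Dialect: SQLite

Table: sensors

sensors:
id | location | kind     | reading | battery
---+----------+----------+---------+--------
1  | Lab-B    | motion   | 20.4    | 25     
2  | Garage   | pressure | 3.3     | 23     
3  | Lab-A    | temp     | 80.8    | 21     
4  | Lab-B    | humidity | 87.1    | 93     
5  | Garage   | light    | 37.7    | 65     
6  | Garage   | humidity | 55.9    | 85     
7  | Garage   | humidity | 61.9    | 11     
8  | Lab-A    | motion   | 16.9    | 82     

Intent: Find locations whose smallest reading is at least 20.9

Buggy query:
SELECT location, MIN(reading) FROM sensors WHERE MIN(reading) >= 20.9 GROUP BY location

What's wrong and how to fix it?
Bug: MIN() in WHERE is a misuse of aggregate

Fix: Use HAVING for the per-group MIN condition

Corrected query:
SELECT location, MIN(reading) FROM sensors GROUP BY location HAVING MIN(reading) >= 20.9

Result:
(no rows)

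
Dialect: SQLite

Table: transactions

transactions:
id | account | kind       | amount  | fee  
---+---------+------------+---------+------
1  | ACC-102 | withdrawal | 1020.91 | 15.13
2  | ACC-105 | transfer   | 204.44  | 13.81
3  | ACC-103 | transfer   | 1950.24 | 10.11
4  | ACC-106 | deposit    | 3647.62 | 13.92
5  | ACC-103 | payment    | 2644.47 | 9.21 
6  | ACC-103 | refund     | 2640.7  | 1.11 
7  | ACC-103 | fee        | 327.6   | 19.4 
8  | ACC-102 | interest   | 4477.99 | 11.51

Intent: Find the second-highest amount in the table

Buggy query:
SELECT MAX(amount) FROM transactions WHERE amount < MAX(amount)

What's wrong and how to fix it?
Bug: The inner MAX is an aggregate inside WHERE, which is not allowed

Fix: Compute the overall MAX in a subquery, then take MAX of rows below it

Corrected query:
SELECT MAX(amount) FROM transactions WHERE amount < (SELECT MAX(amount) FROM transactions)

Result:
MAX(amount)
-----------
3647.62    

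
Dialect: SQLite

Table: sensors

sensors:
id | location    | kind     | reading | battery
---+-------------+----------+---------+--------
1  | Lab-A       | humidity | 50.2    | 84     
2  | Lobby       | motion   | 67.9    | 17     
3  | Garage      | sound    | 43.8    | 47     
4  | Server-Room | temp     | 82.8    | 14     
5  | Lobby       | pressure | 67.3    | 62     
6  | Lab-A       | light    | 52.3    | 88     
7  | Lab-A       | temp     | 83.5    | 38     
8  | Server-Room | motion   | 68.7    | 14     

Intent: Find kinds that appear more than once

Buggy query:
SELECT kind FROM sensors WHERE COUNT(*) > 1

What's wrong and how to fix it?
Bug: WHERE can't reference COUNT(*); aggregates are computed after WHERE

Fix: Group first, then use HAVING for the count condition

Corrected query:
SELECT kind FROM sensors GROUP BY kind HAVING COUNT(*) > 1

Result:
kind  
------
motion
temp  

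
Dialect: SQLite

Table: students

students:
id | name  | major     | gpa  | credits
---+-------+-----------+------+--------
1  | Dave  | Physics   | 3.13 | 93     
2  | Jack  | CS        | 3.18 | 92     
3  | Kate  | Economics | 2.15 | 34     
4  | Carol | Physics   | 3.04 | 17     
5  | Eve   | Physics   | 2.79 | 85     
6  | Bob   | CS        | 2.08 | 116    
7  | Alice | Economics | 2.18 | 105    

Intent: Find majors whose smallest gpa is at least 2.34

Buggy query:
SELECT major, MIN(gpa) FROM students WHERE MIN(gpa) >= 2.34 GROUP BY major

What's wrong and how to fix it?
Bug: Aggregates like MIN are computed per group after WHERE runs

Fix: Use HAVING for the per-group MIN condition

Corrected query:
SELECT major, MIN(gpa) FROM students GROUP BY major HAVING MIN(gpa) >= 2.34

Result:
major   | MIN(gpa)
--------+---------
Physics | 2.79    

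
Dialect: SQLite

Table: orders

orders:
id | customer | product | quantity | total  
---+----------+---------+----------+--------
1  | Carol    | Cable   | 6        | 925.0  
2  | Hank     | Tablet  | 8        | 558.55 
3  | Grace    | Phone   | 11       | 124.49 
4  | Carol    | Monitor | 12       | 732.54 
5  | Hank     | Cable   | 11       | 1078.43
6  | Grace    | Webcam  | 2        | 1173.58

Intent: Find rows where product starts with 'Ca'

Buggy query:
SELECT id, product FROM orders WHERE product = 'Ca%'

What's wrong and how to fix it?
Bug: Wildcards only work with LIKE; '=' treats '%' as a literal character

Fix: Use LIKE for wildcard pattern matching

Corrected query:
SELECT id, product FROM orders WHERE product LIKE 'Ca%'

Result:
id | product
---+--------
1  | Cable  
5  | Cable  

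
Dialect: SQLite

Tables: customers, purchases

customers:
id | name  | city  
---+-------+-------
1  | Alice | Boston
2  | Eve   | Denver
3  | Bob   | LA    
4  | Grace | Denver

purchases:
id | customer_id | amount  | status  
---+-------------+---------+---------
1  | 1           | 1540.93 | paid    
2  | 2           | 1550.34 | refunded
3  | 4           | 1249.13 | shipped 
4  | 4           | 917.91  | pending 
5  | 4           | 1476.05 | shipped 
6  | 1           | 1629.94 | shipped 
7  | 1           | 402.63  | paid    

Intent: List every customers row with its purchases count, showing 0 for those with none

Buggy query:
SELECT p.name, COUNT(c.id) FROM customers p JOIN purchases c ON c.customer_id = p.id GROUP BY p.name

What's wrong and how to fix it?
Bug: An inner join excludes parents with zero children

Fix: Use LEFT JOIN so parents without children still appear (COUNT(c.id) gives 0)

Corrected query:
SELECT p.name, COUNT(c.id) FROM customers p LEFT JOIN purchases c ON c.customer_id = p.id GROUP BY p.name

Result:
name  | COUNT(c.id)
------+------------
Alice | 3          
Bob   | 0          
Eve   | 1          
Grace | 3          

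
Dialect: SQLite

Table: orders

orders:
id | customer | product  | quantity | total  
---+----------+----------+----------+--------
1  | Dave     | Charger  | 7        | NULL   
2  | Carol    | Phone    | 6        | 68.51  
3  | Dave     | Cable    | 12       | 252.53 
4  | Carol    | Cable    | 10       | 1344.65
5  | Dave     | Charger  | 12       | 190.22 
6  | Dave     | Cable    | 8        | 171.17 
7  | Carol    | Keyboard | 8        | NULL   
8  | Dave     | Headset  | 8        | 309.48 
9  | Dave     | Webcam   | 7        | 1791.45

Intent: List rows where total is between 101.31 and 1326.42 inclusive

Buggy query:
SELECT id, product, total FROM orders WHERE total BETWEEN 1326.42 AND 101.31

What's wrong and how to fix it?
Bug: BETWEEN expects the lower bound first; with 1326.42 AND 101.31 the range is empty

Fix: Write BETWEEN 101.31 AND 1326.42

Corrected query:
SELECT id, product, total FROM orders WHERE total BETWEEN 101.31 AND 1326.42

Result:
id | product | total 
---+---------+-------
3  | Cable   | 252.53
5  | Charger | 190.22
6  | Cable   | 171.17
8  | Headset | 309.48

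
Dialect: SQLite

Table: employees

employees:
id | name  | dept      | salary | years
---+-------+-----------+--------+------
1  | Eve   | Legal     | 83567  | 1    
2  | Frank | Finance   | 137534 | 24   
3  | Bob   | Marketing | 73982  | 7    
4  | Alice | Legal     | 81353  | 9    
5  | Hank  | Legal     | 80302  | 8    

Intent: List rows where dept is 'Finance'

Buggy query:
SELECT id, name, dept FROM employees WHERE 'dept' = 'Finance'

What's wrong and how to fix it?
Bug: Single quotes denote string literals in SQL; the column name is being compared as a constant string

Fix: Remove the quotes around the column name (or use double quotes for an identifier)

Corrected query:
SELECT id, name, dept FROM employees WHERE dept = 'Finance'

Result:
id | name  | dept   
---+-------+--------
2  | Frank | Finance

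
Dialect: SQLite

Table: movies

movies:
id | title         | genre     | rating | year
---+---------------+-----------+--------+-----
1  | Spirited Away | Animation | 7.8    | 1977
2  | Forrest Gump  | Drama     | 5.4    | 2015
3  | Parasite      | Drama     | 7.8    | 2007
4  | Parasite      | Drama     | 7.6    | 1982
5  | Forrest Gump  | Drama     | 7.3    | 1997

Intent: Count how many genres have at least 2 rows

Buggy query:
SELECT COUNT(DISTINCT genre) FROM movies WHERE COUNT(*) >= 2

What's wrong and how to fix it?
Bug: WHERE filters individual rows, not groups, so a group-level COUNT is invalid there

Fix: Use a subquery that GROUPs and filters with HAVING, then count its rows

Corrected query:
SELECT COUNT(*) FROM (SELECT genre FROM movies GROUP BY genre HAVING COUNT(*) >= 2)

Result:
COUNT(*)
--------
1       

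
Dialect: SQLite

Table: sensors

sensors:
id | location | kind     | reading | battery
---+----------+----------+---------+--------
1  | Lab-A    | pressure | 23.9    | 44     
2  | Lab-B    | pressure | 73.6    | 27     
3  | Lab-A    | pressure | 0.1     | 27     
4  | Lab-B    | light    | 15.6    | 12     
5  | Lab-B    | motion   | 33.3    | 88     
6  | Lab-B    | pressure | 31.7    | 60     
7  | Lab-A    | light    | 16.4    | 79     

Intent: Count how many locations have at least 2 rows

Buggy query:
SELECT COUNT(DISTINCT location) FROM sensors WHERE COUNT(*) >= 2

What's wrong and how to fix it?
Bug: COUNT(*) cannot appear in WHERE; the per-group count doesn't exist yet

Fix: Use a subquery that GROUPs and filters with HAVING, then count its rows

Corrected query:
SELECT COUNT(*) FROM (SELECT location FROM sensors GROUP BY location HAVING COUNT(*) >= 2)

Result:
COUNT(*)
--------
2       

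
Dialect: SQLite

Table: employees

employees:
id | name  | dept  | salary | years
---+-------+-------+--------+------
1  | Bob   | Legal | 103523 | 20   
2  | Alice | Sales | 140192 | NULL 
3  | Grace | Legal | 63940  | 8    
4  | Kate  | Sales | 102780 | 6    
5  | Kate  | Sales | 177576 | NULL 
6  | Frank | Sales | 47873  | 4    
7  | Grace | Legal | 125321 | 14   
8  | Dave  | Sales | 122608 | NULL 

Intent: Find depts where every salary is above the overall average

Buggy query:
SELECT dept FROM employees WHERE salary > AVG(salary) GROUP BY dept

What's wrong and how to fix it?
Bug: AVG() is an aggregate; it can't sit directly in WHERE

Fix: Use a subquery for AVG and a HAVING MIN(...) filter so the condition holds for every row in the group

Corrected query:
SELECT dept FROM employees GROUP BY dept HAVING MIN(salary) > (SELECT AVG(salary) FROM employees)

Result:
(no rows)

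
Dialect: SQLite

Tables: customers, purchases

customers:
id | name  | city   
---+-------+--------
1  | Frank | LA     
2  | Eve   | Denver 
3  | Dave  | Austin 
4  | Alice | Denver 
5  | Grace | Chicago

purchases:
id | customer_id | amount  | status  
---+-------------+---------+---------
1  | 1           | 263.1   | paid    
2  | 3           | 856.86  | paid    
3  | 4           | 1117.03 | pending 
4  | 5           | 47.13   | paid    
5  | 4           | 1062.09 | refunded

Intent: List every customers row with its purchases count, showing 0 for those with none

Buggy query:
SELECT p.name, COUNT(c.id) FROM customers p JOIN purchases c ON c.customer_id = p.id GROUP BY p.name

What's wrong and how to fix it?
Bug: INNER JOIN drops customers rows that have no matching purchases rows

Fix: Switch to LEFT JOIN to retain unmatched parent rows

Corrected query:
SELECT p.name, COUNT(c.id) FROM customers p LEFT JOIN purchases c ON c.customer_id = p.id GROUP BY p.name

Result:
name  | COUNT(c.id)
------+------------
Alice | 2          
Dave  | 1          
Eve   | 0          
Frank | 1          
Grace | 1          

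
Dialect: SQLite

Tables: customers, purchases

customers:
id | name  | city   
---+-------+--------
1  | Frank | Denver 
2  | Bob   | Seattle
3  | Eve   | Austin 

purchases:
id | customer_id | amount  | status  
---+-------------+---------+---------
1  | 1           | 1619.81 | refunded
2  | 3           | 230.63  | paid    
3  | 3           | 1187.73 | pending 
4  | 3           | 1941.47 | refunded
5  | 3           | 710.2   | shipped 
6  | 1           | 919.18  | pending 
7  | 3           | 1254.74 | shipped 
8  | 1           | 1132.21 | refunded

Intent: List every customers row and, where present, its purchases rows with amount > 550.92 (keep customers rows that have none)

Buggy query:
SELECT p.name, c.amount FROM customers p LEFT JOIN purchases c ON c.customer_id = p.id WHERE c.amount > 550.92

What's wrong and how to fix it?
Bug: A WHERE condition on the right-hand table after LEFT JOIN drops unmatched parents

Fix: Move the right-table condition into the ON clause so unmatched parents are kept

Corrected query:
SELECT p.name, c.amount FROM customers p LEFT JOIN purchases c ON c.customer_id = p.id AND c.amount > 550.92

Result:
name  | amount 
------+--------
Frank | 919.18 
Frank | 1132.21
Frank | 1619.81
Bob   | NULL   
Eve   | 710.2  
Eve   | 1187.73
Eve   | 1254.74
Eve   | 1941.47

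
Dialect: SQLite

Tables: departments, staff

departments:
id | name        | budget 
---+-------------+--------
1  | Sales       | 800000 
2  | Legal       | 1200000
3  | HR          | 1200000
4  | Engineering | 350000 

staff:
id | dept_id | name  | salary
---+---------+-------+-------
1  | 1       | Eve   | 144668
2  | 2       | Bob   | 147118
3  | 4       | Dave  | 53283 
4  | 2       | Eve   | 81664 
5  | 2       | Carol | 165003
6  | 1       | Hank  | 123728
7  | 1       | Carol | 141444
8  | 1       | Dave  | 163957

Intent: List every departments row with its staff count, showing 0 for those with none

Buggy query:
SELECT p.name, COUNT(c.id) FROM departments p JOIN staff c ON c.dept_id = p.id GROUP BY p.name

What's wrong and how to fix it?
Bug: An inner join excludes parents with zero children

Fix: Switch to LEFT JOIN to retain unmatched parent rows

Corrected query:
SELECT p.name, COUNT(c.id) FROM departments p LEFT JOIN staff c ON c.dept_id = p.id GROUP BY p.name

Result:
name        | COUNT(c.id)
------------+------------
Engineering | 1          
HR          | 0          
Legal       | 3          
Sales       | 4          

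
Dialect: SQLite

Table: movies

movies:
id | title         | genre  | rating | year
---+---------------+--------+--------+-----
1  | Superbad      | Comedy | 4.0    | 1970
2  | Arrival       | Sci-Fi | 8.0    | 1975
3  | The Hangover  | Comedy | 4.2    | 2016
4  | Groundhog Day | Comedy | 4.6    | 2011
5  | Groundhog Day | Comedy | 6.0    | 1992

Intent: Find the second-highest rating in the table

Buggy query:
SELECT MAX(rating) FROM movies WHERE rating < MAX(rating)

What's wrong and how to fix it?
Bug: MAX(rating) on the right of the comparison is an aggregate-in-WHERE error

Fix: Put the inner MAX in a scalar subquery

Corrected query:
SELECT MAX(rating) FROM movies WHERE rating < (SELECT MAX(rating) FROM movies)

Result:
MAX(rating)
-----------
6          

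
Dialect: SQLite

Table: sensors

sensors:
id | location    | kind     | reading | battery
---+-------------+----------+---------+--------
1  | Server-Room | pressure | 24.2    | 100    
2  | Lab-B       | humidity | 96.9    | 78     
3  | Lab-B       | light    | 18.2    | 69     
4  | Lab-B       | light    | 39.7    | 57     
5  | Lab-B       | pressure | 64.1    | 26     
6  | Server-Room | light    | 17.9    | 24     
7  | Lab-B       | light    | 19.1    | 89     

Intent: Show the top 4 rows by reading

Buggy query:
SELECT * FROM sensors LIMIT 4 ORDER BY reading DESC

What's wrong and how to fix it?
Bug: ORDER BY cannot follow LIMIT; LIMIT is the final clause

Fix: Sort with ORDER BY, then apply LIMIT

Corrected query:
SELECT * FROM sensors ORDER BY reading DESC LIMIT 4

Result:
id | location    | kind     | reading | battery
---+-------------+----------+---------+--------
2  | Lab-B       | humidity | 96.9    | 78     
5  | Lab-B       | pressure | 64.1    | 26     
4  | Lab-B       | light    | 39.7    | 57     
1  | Server-Room | pressure | 24.2    | 100    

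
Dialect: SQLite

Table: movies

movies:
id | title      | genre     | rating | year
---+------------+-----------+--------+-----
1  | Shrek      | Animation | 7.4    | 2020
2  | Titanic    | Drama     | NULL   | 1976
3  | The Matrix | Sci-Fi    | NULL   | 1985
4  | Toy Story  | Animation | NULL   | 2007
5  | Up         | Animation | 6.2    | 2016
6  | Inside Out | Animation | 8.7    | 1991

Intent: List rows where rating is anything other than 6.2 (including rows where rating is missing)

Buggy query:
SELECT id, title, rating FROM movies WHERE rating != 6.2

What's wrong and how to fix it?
Bug: 'rating != 6.2' is unknown when rating is NULL, so NULL rows are silently excluded

Fix: Add an explicit OR rating IS NULL to include the missing-value rows

Corrected query:
SELECT id, title, rating FROM movies WHERE rating != 6.2 OR rating IS NULL

Result:
id | title      | rating
---+------------+-------
1  | Shrek      | 7.4   
2  | Titanic    | NULL  
3  | The Matrix | NULL  
4  | Toy Story  | NULL  
6  | Inside Out | 8.7   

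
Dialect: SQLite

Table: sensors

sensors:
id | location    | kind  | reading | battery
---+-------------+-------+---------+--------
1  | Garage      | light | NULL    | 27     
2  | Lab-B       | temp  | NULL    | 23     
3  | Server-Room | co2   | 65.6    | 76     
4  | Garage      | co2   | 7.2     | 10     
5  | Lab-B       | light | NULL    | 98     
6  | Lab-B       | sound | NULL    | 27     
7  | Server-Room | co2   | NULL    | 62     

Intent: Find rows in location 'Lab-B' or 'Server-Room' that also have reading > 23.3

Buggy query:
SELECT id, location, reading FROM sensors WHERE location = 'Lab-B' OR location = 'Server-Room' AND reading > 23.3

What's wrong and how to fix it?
Bug: AND binds tighter than OR, so this parses as location = 'Lab-B' OR (location = 'Server-Room' AND reading > 23.3)

Fix: Group the OR with parentheses (or use IN), then AND the threshold

Corrected query:
SELECT id, location, reading FROM sensors WHERE (location = 'Lab-B' OR location = 'Server-Room') AND reading > 23.3

Result:
id | location    | reading
---+-------------+--------
3  | Server-Room | 65.6   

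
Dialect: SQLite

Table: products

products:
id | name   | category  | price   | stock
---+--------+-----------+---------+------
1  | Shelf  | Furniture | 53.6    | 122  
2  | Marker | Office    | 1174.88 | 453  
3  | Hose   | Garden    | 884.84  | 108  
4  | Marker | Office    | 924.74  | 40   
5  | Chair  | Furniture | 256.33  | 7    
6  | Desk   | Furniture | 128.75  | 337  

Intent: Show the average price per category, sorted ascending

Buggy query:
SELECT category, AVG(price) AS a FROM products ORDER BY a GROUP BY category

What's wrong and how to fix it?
Bug: ORDER BY appears before GROUP BY; SQL clause order requires GROUP BY first

Fix: Reorder: SELECT … FROM … GROUP BY … ORDER BY …

Corrected query:
SELECT category, AVG(price) AS a FROM products GROUP BY category ORDER BY a

Result:
category  | a         
----------+-----------
Furniture | 146.226667
Garden    | 884.84    
Office    | 1049.81   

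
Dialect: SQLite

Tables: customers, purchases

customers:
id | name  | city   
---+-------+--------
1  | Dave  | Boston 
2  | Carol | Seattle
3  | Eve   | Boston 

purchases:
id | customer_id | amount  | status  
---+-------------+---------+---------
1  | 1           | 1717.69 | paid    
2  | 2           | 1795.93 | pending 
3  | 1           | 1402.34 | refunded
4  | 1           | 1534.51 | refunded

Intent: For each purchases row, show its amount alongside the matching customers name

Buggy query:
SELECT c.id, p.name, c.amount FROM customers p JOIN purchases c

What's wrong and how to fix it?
Bug: JOIN with no ON clause produces a cartesian product; every purchases row pairs with every customers row

Fix: Specify the join condition linking the foreign key to the parent id

Corrected query:
SELECT c.id, p.name, c.amount FROM customers p JOIN purchases c ON c.customer_id = p.id

Result:
id | name  | amount 
---+-------+--------
1  | Dave  | 1717.69
2  | Carol | 1795.93
3  | Dave  | 1402.34
4  | Dave  | 1534.51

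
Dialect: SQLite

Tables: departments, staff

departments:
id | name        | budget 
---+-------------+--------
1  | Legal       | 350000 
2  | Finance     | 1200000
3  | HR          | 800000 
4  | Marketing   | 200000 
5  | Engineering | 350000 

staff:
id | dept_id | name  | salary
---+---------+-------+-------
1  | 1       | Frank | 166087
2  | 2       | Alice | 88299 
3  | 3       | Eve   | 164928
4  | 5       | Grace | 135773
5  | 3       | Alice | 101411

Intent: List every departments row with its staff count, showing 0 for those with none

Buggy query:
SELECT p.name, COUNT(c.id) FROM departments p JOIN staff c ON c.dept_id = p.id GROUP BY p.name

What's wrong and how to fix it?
Bug: INNER JOIN drops departments rows that have no matching staff rows

Fix: Switch to LEFT JOIN to retain unmatched parent rows

Corrected query:
SELECT p.name, COUNT(c.id) FROM departments p LEFT JOIN staff c ON c.dept_id = p.id GROUP BY p.name

Result:
name        | COUNT(c.id)
------------+------------
Engineering | 1          
Finance     | 1          
HR          | 2          
Legal       | 1          
Marketing   | 0          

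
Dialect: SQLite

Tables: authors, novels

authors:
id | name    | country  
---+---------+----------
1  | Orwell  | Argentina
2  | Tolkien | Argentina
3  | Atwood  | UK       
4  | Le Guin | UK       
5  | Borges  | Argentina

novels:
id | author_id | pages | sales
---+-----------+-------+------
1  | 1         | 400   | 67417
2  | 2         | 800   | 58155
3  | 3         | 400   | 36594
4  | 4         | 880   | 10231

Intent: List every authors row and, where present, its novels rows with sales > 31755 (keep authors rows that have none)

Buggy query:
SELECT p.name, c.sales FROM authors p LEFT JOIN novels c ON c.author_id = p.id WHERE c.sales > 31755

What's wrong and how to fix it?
Bug: A WHERE condition on the right-hand table after LEFT JOIN drops unmatched parents

Fix: Put 'c.sales > 31755' in the JOIN's ON clause instead of WHERE

Corrected query:
SELECT p.name, c.sales FROM authors p LEFT JOIN novels c ON c.author_id = p.id AND c.sales > 31755

Result:
name    | sales
--------+------
Orwell  | 67417
Tolkien | 58155
Atwood  | 36594
Le Guin | NULL 
Borges  | NULL 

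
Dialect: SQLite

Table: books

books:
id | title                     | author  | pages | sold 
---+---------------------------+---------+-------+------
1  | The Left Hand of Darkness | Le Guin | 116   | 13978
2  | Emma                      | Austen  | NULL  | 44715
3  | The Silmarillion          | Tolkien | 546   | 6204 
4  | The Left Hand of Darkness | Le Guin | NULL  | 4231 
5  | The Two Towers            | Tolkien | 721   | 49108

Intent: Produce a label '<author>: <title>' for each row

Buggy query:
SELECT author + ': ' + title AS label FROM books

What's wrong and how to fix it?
Bug: SQLite uses || for string concatenation; + coerces text to numbers (yielding 0)

Fix: Use the || operator for string concatenation

Corrected query:
SELECT author || ': ' || title AS label FROM books

Result:
label                             
----------------------------------
Le Guin: The Left Hand of Darkness
Austen: Emma                      
Tolkien: The Silmarillion         
Le Guin: The Left Hand of Darkness
Tolkien: The Two Towers           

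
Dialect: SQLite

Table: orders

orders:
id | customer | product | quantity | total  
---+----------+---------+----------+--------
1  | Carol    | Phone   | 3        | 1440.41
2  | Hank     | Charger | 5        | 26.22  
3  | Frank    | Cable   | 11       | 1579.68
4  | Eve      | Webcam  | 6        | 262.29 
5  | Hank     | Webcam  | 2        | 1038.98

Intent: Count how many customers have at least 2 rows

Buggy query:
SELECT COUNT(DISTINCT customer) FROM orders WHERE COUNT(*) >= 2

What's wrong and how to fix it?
Bug: COUNT(*) cannot appear in WHERE; the per-group count doesn't exist yet

Fix: Group first with HAVING COUNT(*) >= 2, then COUNT the resulting groups

Corrected query:
SELECT COUNT(*) FROM (SELECT customer FROM orders GROUP BY customer HAVING COUNT(*) >= 2)

Result:
COUNT(*)
--------
1       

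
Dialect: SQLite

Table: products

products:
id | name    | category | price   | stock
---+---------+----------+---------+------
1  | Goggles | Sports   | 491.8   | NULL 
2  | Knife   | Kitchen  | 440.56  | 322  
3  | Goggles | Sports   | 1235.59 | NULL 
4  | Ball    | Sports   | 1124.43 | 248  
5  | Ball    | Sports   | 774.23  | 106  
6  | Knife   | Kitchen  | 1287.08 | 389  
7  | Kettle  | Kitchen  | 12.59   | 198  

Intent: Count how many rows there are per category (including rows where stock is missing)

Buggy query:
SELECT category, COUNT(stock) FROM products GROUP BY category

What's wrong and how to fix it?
Bug: COUNT(stock) skips NULLs, so groups with missing stock are undercounted

Fix: Replace COUNT(stock) with COUNT(*)

Corrected query:
SELECT category, COUNT(*) FROM products GROUP BY category

Result:
category | COUNT(*)
---------+---------
Kitchen  | 3       
Sports   | 4       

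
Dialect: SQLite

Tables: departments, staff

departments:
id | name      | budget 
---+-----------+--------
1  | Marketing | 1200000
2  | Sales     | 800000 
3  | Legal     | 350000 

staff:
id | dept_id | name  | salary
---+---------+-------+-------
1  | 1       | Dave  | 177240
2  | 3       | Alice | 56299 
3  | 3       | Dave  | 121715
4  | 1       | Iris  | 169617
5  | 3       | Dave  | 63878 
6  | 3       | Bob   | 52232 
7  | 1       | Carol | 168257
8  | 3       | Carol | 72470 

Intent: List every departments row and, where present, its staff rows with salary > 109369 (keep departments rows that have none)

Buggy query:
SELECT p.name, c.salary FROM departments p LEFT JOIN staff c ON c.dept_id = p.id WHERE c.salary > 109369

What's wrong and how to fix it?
Bug: A WHERE condition on the right-hand table after LEFT JOIN drops unmatched parents

Fix: Move the right-table condition into the ON clause so unmatched parents are kept

Corrected query:
SELECT p.name, c.salary FROM departments p LEFT JOIN staff c ON c.dept_id = p.id AND c.salary > 109369

Result:
name      | salary
----------+-------
Marketing | 168257
Marketing | 169617
Marketing | 177240
Sales     | NULL  
Legal     | 121715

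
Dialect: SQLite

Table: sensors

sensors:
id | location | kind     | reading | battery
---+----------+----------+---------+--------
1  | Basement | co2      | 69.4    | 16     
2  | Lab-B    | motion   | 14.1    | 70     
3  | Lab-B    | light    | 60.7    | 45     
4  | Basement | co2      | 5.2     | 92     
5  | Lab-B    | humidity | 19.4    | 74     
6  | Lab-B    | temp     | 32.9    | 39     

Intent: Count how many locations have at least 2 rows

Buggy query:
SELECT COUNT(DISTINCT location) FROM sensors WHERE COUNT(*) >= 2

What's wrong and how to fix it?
Bug: WHERE filters individual rows, not groups, so a group-level COUNT is invalid there

Fix: Use a subquery that GROUPs and filters with HAVING, then count its rows

Corrected query:
SELECT COUNT(*) FROM (SELECT location FROM sensors GROUP BY location HAVING COUNT(*) >= 2)

Result:
COUNT(*)
--------
2       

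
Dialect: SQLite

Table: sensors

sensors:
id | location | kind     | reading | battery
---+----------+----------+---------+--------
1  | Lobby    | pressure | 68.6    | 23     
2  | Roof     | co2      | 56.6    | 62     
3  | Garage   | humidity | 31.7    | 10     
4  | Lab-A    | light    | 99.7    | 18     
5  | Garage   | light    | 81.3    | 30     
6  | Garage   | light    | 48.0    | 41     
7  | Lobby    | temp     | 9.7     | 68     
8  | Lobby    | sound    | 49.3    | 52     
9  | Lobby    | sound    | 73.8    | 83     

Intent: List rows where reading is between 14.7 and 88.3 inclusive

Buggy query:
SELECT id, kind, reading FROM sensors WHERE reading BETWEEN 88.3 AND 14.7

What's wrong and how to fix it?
Bug: BETWEEN expects the lower bound first; with 88.3 AND 14.7 the range is empty

Fix: Write BETWEEN 14.7 AND 88.3

Corrected query:
SELECT id, kind, reading FROM sensors WHERE reading BETWEEN 14.7 AND 88.3

Result:
id | kind     | reading
---+----------+--------
1  | pressure | 68.6   
2  | co2      | 56.6   
3  | humidity | 31.7   
5  | light    | 81.3   
6  | light    | 48     
8  | sound    | 49.3   
9  | sound    | 73.8   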